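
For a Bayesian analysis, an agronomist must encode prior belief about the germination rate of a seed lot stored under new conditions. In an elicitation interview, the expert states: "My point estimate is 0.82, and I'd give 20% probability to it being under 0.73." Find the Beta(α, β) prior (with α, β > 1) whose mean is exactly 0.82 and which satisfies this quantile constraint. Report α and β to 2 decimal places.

With mean 0.82 fixed, write α = 0.82s, β = 0.18s where s = α+β.
Need P(θ < 0.73) = 0.2 under Beta(0.82s, 0.18s). Normal approximation: (q−m)/√(m(1−m)/s) ≈ z_{0.2} = -0.842, so s ≈ 0.82·0.18·(-0.842)²/(0.73−0.82)² = 12.9.
At s = 12.9: P(θ<0.73) ≈ 0.185. Adjusting to match 0.2 gives s ≈ 10.63.
So α = 0.82·10.63 ≈ 8.72, β = 0.18·10.63 ≈ 1.91.

α ≈ 8.72, β ≈ 1.91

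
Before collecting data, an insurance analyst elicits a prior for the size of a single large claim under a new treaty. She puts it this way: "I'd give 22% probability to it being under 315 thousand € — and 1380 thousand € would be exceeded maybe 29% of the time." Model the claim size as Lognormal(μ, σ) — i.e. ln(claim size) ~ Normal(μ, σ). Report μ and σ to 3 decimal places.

μ ≈ 6.613, σ ≈ 1.114

If T ~ Lognormal(μ,σ) then ln T ~ Normal(μ,σ), so the p-quantile of ln T is μ + z_p·σ.
ln(315) = 5.753 and ln(1380) = 7.23; z_{0.22} = -0.7722, z_{0.71} = 0.5534.
σ = (7.23 − 5.753)/(0.5534 − (-0.7722)) = 1.114.
μ = 5.753 − (-0.7722)·1.114 = 6.613.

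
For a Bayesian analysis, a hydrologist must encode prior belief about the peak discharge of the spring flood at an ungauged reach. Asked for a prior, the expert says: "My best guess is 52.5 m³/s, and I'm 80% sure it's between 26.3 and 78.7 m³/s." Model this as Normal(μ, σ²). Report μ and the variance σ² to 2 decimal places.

μ = 52.50, σ² = 417.96

A symmetric 80% interval runs μ ± z·σ with z = 1.282.
Half-width = 26.2, so σ = 26.2/1.282 = 20.444 and σ² = 417.96.
μ is the stated best guess, 52.50.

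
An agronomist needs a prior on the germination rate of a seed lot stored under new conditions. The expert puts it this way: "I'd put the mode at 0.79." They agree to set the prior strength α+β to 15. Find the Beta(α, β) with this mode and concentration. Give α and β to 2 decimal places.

For α,β > 1 the Beta mode is (α−1)/(α+β−2). With α+β = 15, the mode is (α−1)/13.
Set (α−1)/13 = 0.79 → α = 1 + 0.79·13 = 11.27.
β = 15 − α = 3.73.

α = 11.27, β = 3.73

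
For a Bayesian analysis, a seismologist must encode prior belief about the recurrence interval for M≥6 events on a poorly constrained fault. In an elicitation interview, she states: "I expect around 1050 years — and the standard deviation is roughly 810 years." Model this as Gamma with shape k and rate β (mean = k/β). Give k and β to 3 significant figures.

k ≈ 1.68, β ≈ 0.0016

For Gamma(k, rate β): mean = k/β, variance = k/β², so CV = 1/√k.
CV = SD/mean = 810/1050 = 0.7714, hence k = 1/CV² = 1.68.
Then β = k/mean = 1.68/1050 = 0.0016.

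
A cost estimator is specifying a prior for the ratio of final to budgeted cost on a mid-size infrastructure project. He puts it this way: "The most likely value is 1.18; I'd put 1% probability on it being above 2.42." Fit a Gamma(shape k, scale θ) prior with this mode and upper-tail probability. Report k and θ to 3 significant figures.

k ≈ 10.5, θ ≈ 0.125

Gamma(k,θ) with k>1 has mode (k−1)θ, so θ = 1.18/(k−1).
Need P(X < 2.42) = 0.99 with θ tied to k this way. Start at k = 2, θ = 1.18: P(X<2.42) ≈ 0.608.
Too low — raise k to concentrate. Iterating converges to k ≈ 10.5.
Then θ = 1.18/(10.5−1) ≈ 0.125.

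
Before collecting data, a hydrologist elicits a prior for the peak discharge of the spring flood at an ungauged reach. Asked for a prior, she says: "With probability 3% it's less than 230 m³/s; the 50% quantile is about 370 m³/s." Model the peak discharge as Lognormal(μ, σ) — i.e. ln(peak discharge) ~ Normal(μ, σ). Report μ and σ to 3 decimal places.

μ ≈ 5.914, σ ≈ 0.253

If T ~ Lognormal(μ,σ) then ln T ~ Normal(μ,σ), so the p-quantile of ln T is μ + z_p·σ.
ln(230) = 5.438 and ln(370) = 5.914; z_{0.03} = -1.881, z_{0.5} = 0.
σ = (5.914 − 5.438)/(0 − (-1.881)) = 0.253.
μ = 5.438 − (-1.881)·0.253 = 5.914.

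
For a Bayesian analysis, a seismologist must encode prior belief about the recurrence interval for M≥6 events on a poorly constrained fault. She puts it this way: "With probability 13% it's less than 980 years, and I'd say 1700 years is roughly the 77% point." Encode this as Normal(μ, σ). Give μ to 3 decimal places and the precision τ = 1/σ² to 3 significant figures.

μ = 1414.798, τ = 6.71e-06

For Normal(μ,σ), the p-quantile is μ + z_p·σ. Here z_{0.13} = -1.126, z_{0.77} = 0.7388.
So 980 = μ − 1.126σ and 1700 = μ + 0.7388σ.
Subtracting: σ = (1700 − 980)/(0.7388 − (-1.126)) = 386.010.
Then μ = 980 − (-1.126)·386.010 = 1414.798.
Precision τ = 1/σ² = 1/386² = 6.71e-06.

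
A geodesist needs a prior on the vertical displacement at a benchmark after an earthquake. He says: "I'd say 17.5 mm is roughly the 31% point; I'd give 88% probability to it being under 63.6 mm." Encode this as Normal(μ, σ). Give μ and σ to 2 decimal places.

μ = 31.18, σ = 27.59

The p-quantile of Normal(μ,σ) is μ + z_p·σ, with z_{0.31} = -0.4959 and z_{0.88} = 1.175.
Eliminate σ: μ = (z₂·x₁ − z₁·x₂)/(z₂ − z₁) = (1.175·17.5 − (-0.4959)·63.6)/1.671 = 31.18.
Then σ = (x₂ − x₁)/(z₂ − z₁) = (63.6 − 17.5)/1.671 = 27.59.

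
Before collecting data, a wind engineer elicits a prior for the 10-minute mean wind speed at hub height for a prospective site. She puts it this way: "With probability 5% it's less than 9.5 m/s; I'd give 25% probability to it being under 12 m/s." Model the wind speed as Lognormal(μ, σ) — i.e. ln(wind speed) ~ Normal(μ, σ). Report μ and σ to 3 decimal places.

μ ≈ 2.647, σ ≈ 0.241

If T ~ Lognormal(μ,σ) then ln T ~ Normal(μ,σ), so the p-quantile of ln T is μ + z_p·σ.
ln(9.5) = 2.251 and ln(12) = 2.485; z_{0.05} = -1.645, z_{0.25} = -0.6745.
σ = (2.485 − 2.251)/(-0.6745 − (-1.645)) = 0.241.
μ = 2.251 − (-1.645)·0.241 = 2.647.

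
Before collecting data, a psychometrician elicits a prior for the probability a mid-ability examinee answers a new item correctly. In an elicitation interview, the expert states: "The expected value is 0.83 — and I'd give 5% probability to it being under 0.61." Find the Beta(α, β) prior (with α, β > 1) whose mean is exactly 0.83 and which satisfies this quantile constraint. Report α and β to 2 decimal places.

α ≈ 8.22, β ≈ 1.68

With mean 0.83 fixed, write α = 0.83s, β = 0.17s where s = α+β.
Need P(θ < 0.61) = 0.05 under Beta(0.83s, 0.17s). Normal approximation: (q−m)/√(m(1−m)/s) ≈ z_{0.05} = -1.64, so s ≈ 0.83·0.17·(-1.64)²/(0.61−0.83)² = 7.9.
At s = 7.9: P(θ<0.61) ≈ 0.067. Adjusting to match 0.05 gives s ≈ 9.91.
So α = 0.83·9.91 ≈ 8.22, β = 0.17·9.91 ≈ 1.68.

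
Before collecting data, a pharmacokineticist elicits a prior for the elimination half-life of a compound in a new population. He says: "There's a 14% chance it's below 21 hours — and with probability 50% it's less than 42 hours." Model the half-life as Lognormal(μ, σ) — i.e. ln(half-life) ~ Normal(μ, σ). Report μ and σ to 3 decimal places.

If T ~ Lognormal(μ,σ) then ln T ~ Normal(μ,σ), so the p-quantile of ln T is μ + z_p·σ.
ln(21) = 3.045 and ln(42) = 3.738; z_{0.14} = -1.08, z_{0.5} = 0.
σ = (3.738 − 3.045)/(0 − (-1.08)) = 0.642.
μ = 3.045 − (-1.08)·0.642 = 3.738.

μ ≈ 3.738, σ ≈ 0.642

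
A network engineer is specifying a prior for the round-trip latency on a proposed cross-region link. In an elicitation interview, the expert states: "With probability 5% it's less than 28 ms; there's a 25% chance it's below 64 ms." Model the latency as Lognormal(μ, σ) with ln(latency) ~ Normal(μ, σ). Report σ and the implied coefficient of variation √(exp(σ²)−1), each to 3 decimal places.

σ ≈ 0.852, CV ≈ 1.033

If T ~ Lognormal(μ,σ) then ln T ~ Normal(μ,σ), so the p-quantile of ln T is μ + z_p·σ.
ln(28) = 3.332 and ln(64) = 4.159; z_{0.05} = -1.645, z_{0.25} = -0.6745.
σ = (4.159 − 3.332)/(-0.6745 − (-1.645)) = 0.852.
μ = 3.332 − (-1.645)·0.852 = 4.733.
CV = √(exp(σ²)−1) = √(exp(0.7258)−1) = 1.033.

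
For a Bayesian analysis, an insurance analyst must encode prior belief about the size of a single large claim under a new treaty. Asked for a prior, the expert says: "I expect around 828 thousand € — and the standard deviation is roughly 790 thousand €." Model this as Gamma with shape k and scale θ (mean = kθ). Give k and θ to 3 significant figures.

For Gamma(k, scale θ): mean = kθ, variance = kθ², so CV = 1/√k.
CV = SD/mean = 790/828 = 0.9541, hence k = 1/CV² = 1.1.
Then θ = mean/k = 828/1.1 = 754.

k ≈ 1.1, θ ≈ 754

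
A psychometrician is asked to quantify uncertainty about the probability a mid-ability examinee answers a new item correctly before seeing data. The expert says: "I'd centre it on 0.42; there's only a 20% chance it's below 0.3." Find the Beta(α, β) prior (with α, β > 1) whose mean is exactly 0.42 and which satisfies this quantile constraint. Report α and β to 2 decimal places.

α ≈ 5.17, β ≈ 7.13

With mean 0.42 fixed, write α = 0.42s, β = 0.58s where s = α+β.
Need P(θ < 0.3) = 0.2 under Beta(0.42s, 0.58s). Normal approximation: (q−m)/√(m(1−m)/s) ≈ z_{0.2} = -0.842, so s ≈ 0.42·0.58·(-0.842)²/(0.3−0.42)² = 12.0.
At s = 12.0: P(θ<0.3) ≈ 0.203. Adjusting to match 0.2 gives s ≈ 12.30.
So α = 0.42·12.30 ≈ 5.17, β = 0.58·12.30 ≈ 7.13.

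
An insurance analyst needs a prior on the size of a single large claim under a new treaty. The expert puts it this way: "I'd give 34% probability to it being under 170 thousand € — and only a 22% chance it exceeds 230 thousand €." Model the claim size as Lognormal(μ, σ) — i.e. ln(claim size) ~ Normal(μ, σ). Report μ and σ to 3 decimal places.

μ ≈ 5.241, σ ≈ 0.255

If T ~ Lognormal(μ,σ) then ln T ~ Normal(μ,σ), so the p-quantile of ln T is μ + z_p·σ.
ln(170) = 5.136 and ln(230) = 5.438; z_{0.34} = -0.4125, z_{0.78} = 0.7722.
σ = (5.438 − 5.136)/(0.7722 − (-0.4125)) = 0.255.
μ = 5.136 − (-0.4125)·0.255 = 5.241.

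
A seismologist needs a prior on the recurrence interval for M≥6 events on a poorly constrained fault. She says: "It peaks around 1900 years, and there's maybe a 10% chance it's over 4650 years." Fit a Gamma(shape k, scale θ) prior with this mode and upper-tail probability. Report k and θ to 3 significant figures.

k ≈ 3.4, θ ≈ 792

Gamma(k,θ) with k>1 has mode (k−1)θ, so θ = 1900/(k−1).
Need P(X < 4650) = 0.9 with θ tied to k this way. Start at k = 2, θ = 1900: P(X<4650) ≈ 0.702.
Too low — raise k to concentrate. Iterating converges to k ≈ 3.4.
Then θ = 1900/(3.4−1) ≈ 792.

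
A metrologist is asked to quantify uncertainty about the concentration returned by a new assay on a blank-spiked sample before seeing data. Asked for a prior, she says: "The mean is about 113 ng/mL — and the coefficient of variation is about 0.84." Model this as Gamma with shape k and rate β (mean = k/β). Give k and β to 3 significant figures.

For Gamma(k, rate β): mean = k/β, variance = k/β², so CV = 1/√k.
CV = 0.84, hence k = 1/CV² = 1.42.
Then β = k/mean = 1.42/113 = 0.0125.

k ≈ 1.42, β ≈ 0.0125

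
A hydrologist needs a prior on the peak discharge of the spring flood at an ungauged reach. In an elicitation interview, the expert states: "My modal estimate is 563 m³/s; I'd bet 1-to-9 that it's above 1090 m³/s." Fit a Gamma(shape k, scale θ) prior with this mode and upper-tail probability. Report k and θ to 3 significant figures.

k ≈ 5.39, θ ≈ 128

Gamma(k,θ) with k>1 has mode (k−1)θ, so θ = 563/(k−1).
Need P(X < 1090) = 0.9 with θ tied to k this way. Start at k = 2, θ = 563: P(X<1090) ≈ 0.576.
Too low — raise k to concentrate. Iterating converges to k ≈ 5.39.
Then θ = 563/(5.39−1) ≈ 128.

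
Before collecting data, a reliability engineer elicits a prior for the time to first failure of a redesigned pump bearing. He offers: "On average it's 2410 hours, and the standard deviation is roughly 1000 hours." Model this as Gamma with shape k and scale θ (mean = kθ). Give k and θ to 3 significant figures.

For Gamma(k, scale θ): mean = kθ, variance = kθ², so CV = 1/√k.
CV = SD/mean = 1000/2410 = 0.4149, hence k = 1/CV² = 5.81.
Then θ = mean/k = 2410/5.81 = 415.

k ≈ 5.81, θ ≈ 415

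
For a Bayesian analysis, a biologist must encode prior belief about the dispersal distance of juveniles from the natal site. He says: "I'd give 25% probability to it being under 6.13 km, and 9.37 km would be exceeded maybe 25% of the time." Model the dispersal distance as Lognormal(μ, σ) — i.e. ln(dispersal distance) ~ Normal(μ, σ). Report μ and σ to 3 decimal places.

If T ~ Lognormal(μ,σ) then ln T ~ Normal(μ,σ), so the p-quantile of ln T is μ + z_p·σ.
ln(6.13) = 1.813 and ln(9.37) = 2.238; z_{0.25} = -0.6745, z_{0.75} = 0.6745.
σ = (2.238 − 1.813)/(0.6745 − (-0.6745)) = 0.315.
μ = 1.813 − (-0.6745)·0.315 = 2.025.

μ ≈ 2.025, σ ≈ 0.315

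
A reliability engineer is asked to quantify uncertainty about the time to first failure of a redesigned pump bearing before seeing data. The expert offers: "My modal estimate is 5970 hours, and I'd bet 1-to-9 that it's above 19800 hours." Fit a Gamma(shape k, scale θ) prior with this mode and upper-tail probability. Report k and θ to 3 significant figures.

k ≈ 2.31, θ ≈ 4560

Gamma(k,θ) with k>1 has mode (k−1)θ, so θ = 5970/(k−1).
Need P(X < 19800) = 0.9 with θ tied to k this way. Start at k = 2, θ = 5970: P(X<19800) ≈ 0.843.
Too low — raise k to concentrate. Iterating converges to k ≈ 2.31.
Then θ = 5970/(2.31−1) ≈ 4560.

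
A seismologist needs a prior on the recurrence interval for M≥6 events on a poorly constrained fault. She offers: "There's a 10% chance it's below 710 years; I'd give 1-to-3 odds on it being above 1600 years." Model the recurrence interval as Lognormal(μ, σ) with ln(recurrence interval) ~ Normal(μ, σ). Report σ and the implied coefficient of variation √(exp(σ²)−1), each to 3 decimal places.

If T ~ Lognormal(μ,σ) then ln T ~ Normal(μ,σ), so the p-quantile of ln T is μ + z_p·σ.
ln(710) = 6.565 and ln(1600) = 7.378; z_{0.1} = -1.282, z_{0.75} = 0.6745.
σ = (7.378 − 6.565)/(0.6745 − (-1.282)) = 0.415.
μ = 6.565 − (-1.282)·0.415 = 7.098.
CV = √(exp(σ²)−1) = √(exp(0.1725)−1) = 0.434.

σ ≈ 0.415, CV ≈ 0.434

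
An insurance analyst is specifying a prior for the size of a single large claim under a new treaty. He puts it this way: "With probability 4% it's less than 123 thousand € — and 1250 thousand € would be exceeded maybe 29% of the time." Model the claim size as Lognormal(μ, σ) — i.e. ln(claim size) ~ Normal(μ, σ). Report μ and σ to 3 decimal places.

μ ≈ 6.574, σ ≈ 1.006

If T ~ Lognormal(μ,σ) then ln T ~ Normal(μ,σ), so the p-quantile of ln T is μ + z_p·σ.
ln(123) = 4.812 and ln(1250) = 7.131; z_{0.04} = -1.751, z_{0.71} = 0.5534.
σ = (7.131 − 4.812)/(0.5534 − (-1.751)) = 1.006.
μ = 4.812 − (-1.751)·1.006 = 6.574.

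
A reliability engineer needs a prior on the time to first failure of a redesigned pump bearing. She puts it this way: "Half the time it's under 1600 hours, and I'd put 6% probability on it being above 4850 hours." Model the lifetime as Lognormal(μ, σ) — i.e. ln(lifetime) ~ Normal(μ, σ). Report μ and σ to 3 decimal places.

μ ≈ 7.378, σ ≈ 0.713

If T ~ Lognormal(μ,σ) then ln T ~ Normal(μ,σ), so the p-quantile of ln T is μ + z_p·σ.
ln(1600) = 7.378 and ln(4850) = 8.487; z_{0.5} = 0, z_{0.94} = 1.555.
σ = (8.487 − 7.378)/(1.555 − (0)) = 0.713.
μ = 7.378 − (0)·0.713 = 7.378.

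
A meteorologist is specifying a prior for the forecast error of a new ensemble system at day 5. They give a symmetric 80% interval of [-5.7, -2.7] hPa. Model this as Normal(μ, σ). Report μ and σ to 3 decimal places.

μ = -4.200, σ = 1.170

A symmetric 80% interval runs μ ± z·σ with z = 1.282.
Half-width = 1.5, so σ = 1.5/1.282 = 1.170.
μ is the interval midpoint, -4.200.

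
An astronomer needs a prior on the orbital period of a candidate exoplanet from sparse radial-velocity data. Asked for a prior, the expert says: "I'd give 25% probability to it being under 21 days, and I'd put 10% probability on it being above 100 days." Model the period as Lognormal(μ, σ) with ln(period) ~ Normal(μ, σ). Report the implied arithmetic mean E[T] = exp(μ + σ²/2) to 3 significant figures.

E[T] ≈ 49.4 days

If T ~ Lognormal(μ,σ) then ln T ~ Normal(μ,σ), so the p-quantile of ln T is μ + z_p·σ.
ln(21) = 3.045 and ln(100) = 4.605; z_{0.25} = -0.6745, z_{0.9} = 1.282.
σ = (4.605 − 3.045)/(1.282 − (-0.6745)) = 0.798.
μ = 3.045 − (-0.6745)·0.798 = 3.583.
E[T] = exp(μ + σ²/2) = exp(3.583 + 0.3183) = 49.4 days.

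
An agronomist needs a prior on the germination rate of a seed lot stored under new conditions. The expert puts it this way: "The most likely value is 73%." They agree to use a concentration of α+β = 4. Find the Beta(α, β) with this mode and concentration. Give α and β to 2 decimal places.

For α,β > 1 the Beta mode is (α−1)/(α+β−2). With α+β = 4, the mode is (α−1)/2.
Set (α−1)/2 = 0.73 → α = 1 + 0.73·2 = 2.46.
β = 4 − α = 1.54.

α = 2.46, β = 1.54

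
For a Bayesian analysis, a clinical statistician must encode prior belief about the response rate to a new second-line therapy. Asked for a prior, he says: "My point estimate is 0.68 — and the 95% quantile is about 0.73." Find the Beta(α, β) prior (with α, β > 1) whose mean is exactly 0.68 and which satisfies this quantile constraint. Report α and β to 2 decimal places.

With mean 0.68 fixed, write α = 0.68s, β = 0.32s where s = α+β.
Need P(θ < 0.73) = 0.95 under Beta(0.68s, 0.32s). Normal approximation: (q−m)/√(m(1−m)/s) ≈ z_{0.95} = 1.64, so s ≈ 0.68·0.32·(1.64)²/(0.73−0.68)² = 235.5.
At s = 235.5: P(θ<0.73) ≈ 0.953. Adjusting to match 0.95 gives s ≈ 226.18.
So α = 0.68·226.18 ≈ 153.80, β = 0.32·226.18 ≈ 72.38.

α ≈ 153.80, β ≈ 72.38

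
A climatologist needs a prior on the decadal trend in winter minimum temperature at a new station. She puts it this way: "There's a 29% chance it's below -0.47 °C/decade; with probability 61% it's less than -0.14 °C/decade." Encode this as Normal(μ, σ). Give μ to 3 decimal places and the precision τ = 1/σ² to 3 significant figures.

For Normal(μ,σ), the p-quantile is μ + z_p·σ. Here z_{0.29} = -0.5534, z_{0.61} = 0.2793.
So -0.47 = μ − 0.5534σ and -0.14 = μ + 0.2793σ.
Subtracting: σ = (-0.14 − -0.47)/(0.2793 − (-0.5534)) = 0.396.
Then μ = -0.47 − (-0.5534)·0.396 = -0.251.
Precision τ = 1/σ² = 1/0.3963² = 6.37.

μ = -0.251, τ = 6.37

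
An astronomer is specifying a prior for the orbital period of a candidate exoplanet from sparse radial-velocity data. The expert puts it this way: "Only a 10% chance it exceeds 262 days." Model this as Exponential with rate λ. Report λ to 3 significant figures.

P(T > 262.0) = e^(−λ·262.0) = 0.1, so λ = −ln(0.1)/262.0 = 0.00879.

λ ≈ 0.00879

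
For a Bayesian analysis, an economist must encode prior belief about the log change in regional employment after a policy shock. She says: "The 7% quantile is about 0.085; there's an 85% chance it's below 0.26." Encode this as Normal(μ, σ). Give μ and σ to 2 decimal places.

The p-quantile of Normal(μ,σ) is μ + z_p·σ, with z_{0.07} = -1.476 and z_{0.85} = 1.036.
Eliminate σ: μ = (z₂·x₁ − z₁·x₂)/(z₂ − z₁) = (1.036·0.085 − (-1.476)·0.26)/2.512 = 0.19.
Then σ = (x₂ − x₁)/(z₂ − z₁) = (0.26 − 0.085)/2.512 = 0.07.

μ = 0.19, σ = 0.07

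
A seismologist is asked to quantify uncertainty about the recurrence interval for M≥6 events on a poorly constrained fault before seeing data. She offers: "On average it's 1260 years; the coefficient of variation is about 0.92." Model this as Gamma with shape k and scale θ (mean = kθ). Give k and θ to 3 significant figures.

k ≈ 1.18, θ ≈ 1070

For Gamma(k, scale θ): mean = kθ, variance = kθ², so CV = 1/√k.
CV = 0.92, hence k = 1/CV² = 1.18.
Then θ = mean/k = 1260/1.18 = 1070.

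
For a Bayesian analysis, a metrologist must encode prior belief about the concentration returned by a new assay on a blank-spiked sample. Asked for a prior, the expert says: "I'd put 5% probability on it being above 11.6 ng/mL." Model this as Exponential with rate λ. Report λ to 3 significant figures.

P(T > 11.6) = e^(−λ·11.6) = 0.05, so λ = −ln(0.05)/11.6 = 0.258.

λ ≈ 0.258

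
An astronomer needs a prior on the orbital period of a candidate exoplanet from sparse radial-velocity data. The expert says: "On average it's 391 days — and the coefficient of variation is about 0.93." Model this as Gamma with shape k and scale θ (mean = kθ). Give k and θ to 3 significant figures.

k ≈ 1.16, θ ≈ 338

For Gamma(k, scale θ): mean = kθ, variance = kθ², so CV = 1/√k.
CV = 0.93, hence k = 1/CV² = 1.16.
Then θ = mean/k = 391/1.16 = 338.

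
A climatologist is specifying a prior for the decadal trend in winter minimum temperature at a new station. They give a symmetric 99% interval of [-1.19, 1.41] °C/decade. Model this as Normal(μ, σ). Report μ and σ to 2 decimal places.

A symmetric 99% interval runs μ ± z·σ with z = 2.576.
Half-width = 1.3, so σ = 1.3/2.576 = 0.50.
μ is the interval midpoint, 0.11.

μ = 0.11, σ = 0.50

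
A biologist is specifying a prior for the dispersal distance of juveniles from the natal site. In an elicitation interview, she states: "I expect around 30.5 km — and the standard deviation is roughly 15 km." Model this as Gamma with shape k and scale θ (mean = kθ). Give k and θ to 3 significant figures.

For Gamma(k, scale θ): mean = kθ, variance = kθ², so CV = 1/√k.
CV = SD/mean = 15/30.5 = 0.4918, hence k = 1/CV² = 4.13.
Then θ = mean/k = 30.5/4.13 = 7.38.

k ≈ 4.13, θ ≈ 7.38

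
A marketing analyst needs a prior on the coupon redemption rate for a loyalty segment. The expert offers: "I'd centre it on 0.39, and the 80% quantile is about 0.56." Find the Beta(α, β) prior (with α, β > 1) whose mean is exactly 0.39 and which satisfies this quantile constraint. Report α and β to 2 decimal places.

α ≈ 2.21, β ≈ 3.46

With mean 0.39 fixed, write α = 0.39s, β = 0.61s where s = α+β.
Need P(θ < 0.56) = 0.8 under Beta(0.39s, 0.61s). Normal approximation: (q−m)/√(m(1−m)/s) ≈ z_{0.8} = 0.842, so s ≈ 0.39·0.61·(0.842)²/(0.56−0.39)² = 5.8.
At s = 5.8: P(θ<0.56) ≈ 0.803. Adjusting to match 0.8 gives s ≈ 5.68.
So α = 0.39·5.68 ≈ 2.21, β = 0.61·5.68 ≈ 3.46.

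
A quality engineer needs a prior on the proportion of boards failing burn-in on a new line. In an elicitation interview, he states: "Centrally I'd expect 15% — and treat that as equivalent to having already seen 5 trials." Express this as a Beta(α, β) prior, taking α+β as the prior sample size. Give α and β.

α = 0.75, β = 4.25

Under the effective-sample-size interpretation, Beta(α, β) has prior mean α/(α+β) and prior sample size α+β.
So α+β = 5 and α/(α+β) = 0.15, giving α = 0.15·5 = 0.75 and β = 5 − 0.75 = 4.25.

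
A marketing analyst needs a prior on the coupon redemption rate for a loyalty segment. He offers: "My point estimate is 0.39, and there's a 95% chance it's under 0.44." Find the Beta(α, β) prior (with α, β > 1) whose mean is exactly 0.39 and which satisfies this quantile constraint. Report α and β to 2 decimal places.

With mean 0.39 fixed, write α = 0.39s, β = 0.61s where s = α+β.
Need P(θ < 0.44) = 0.95 under Beta(0.39s, 0.61s). Normal approximation: (q−m)/√(m(1−m)/s) ≈ z_{0.95} = 1.64, so s ≈ 0.39·0.61·(1.64)²/(0.44−0.39)² = 257.5.
At s = 257.5: P(θ<0.44) ≈ 0.949. Adjusting to match 0.95 gives s ≈ 261.56.
So α = 0.39·261.56 ≈ 102.01, β = 0.61·261.56 ≈ 159.55.

α ≈ 102.01, β ≈ 159.55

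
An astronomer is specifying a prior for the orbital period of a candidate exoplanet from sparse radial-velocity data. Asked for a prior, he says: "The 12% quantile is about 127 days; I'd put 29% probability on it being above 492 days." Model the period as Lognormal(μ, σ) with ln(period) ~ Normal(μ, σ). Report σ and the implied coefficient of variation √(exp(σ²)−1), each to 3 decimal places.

σ ≈ 0.784, CV ≈ 0.921

If T ~ Lognormal(μ,σ) then ln T ~ Normal(μ,σ), so the p-quantile of ln T is μ + z_p·σ.
ln(127) = 4.844 and ln(492) = 6.198; z_{0.12} = -1.175, z_{0.71} = 0.5534.
σ = (6.198 − 4.844)/(0.5534 − (-1.175)) = 0.784.
μ = 4.844 − (-1.175)·0.784 = 5.765.
CV = √(exp(σ²)−1) = √(exp(0.6140)−1) = 0.921.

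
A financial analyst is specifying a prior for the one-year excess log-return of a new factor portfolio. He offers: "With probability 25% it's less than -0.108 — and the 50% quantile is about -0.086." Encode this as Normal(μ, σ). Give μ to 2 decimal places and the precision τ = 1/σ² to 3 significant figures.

μ = -0.09, τ = 940

For Normal(μ,σ), the p-quantile is μ + z_p·σ. Here z_{0.25} = -0.6745, z_{0.5} = 0.
So -0.108 = μ − 0.6745σ and -0.086 = μ + 0σ.
Subtracting: σ = (-0.086 − -0.108)/(0 − (-0.6745)) = 0.03.
Then μ = -0.108 − (-0.6745)·0.03 = -0.09.
Precision τ = 1/σ² = 1/0.03262² = 940.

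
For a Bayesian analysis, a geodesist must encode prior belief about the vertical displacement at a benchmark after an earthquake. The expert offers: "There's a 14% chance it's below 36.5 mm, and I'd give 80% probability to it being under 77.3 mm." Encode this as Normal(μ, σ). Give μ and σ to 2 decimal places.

μ = 59.43, σ = 21.23

For Normal(μ,σ), the p-quantile is μ + z_p·σ. Here z_{0.14} = -1.08, z_{0.8} = 0.8416.
So 36.5 = μ − 1.08σ and 77.3 = μ + 0.8416σ.
Subtracting: σ = (77.3 − 36.5)/(0.8416 − (-1.08)) = 21.23.
Then μ = 36.5 − (-1.08)·21.23 = 59.43.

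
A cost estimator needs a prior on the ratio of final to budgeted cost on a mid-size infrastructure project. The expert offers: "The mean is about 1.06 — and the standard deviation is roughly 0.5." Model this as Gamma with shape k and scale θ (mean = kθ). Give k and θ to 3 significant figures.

For Gamma(k, scale θ): mean = kθ, variance = kθ², so CV = 1/√k.
CV = SD/mean = 0.5/1.06 = 0.4717, hence k = 1/CV² = 4.49.
Then θ = mean/k = 1.06/4.49 = 0.236.

k ≈ 4.49, θ ≈ 0.236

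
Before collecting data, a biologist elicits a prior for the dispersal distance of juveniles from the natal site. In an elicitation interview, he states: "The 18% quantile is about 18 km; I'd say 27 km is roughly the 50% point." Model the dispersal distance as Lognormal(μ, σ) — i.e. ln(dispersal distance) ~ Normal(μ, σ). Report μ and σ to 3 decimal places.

If T ~ Lognormal(μ,σ) then ln T ~ Normal(μ,σ), so the p-quantile of ln T is μ + z_p·σ.
ln(18) = 2.89 and ln(27) = 3.296; z_{0.18} = -0.9154, z_{0.5} = 0.
σ = (3.296 − 2.89)/(0 − (-0.9154)) = 0.443.
μ = 2.89 − (-0.9154)·0.443 = 3.296.

μ ≈ 3.296, σ ≈ 0.443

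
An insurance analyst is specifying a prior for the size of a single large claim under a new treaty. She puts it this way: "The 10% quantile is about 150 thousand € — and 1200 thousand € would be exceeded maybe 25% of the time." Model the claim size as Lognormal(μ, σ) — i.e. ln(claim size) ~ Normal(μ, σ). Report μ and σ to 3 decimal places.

μ ≈ 6.373, σ ≈ 1.063

If T ~ Lognormal(μ,σ) then ln T ~ Normal(μ,σ), so the p-quantile of ln T is μ + z_p·σ.
ln(150) = 5.011 and ln(1200) = 7.09; z_{0.1} = -1.282, z_{0.75} = 0.6745.
σ = (7.09 − 5.011)/(0.6745 − (-1.282)) = 1.063.
μ = 5.011 − (-1.282)·1.063 = 6.373.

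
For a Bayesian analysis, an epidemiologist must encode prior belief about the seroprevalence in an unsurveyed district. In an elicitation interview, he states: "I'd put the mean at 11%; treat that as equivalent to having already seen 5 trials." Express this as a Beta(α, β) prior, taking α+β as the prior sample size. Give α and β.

Under the effective-sample-size interpretation, Beta(α, β) has prior mean α/(α+β) and prior sample size α+β.
So α+β = 5 and α/(α+β) = 0.11, giving α = 0.11·5 = 0.55 and β = 5 − 0.55 = 4.45.

α = 0.55, β = 4.45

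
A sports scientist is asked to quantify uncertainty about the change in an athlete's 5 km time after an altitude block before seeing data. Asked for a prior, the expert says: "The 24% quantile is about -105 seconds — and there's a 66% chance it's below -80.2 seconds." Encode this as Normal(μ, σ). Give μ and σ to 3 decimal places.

The p-quantile of Normal(μ,σ) is μ + z_p·σ, with z_{0.24} = -0.7063 and z_{0.66} = 0.4125.
Eliminate σ: μ = (z₂·x₁ − z₁·x₂)/(z₂ − z₁) = (0.4125·-105 − (-0.7063)·-80.2)/1.119 = -89.343.
Then σ = (x₂ − x₁)/(z₂ − z₁) = (-80.2 − -105)/1.119 = 22.167.

μ = -89.343, σ = 22.167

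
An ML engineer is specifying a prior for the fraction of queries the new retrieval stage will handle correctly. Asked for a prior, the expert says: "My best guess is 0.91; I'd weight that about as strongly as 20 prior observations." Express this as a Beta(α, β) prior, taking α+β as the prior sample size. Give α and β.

α = 18.2, β = 1.8

Under the effective-sample-size interpretation, Beta(α, β) has prior mean α/(α+β) and prior sample size α+β.
So α+β = 20 and α/(α+β) = 0.91, giving α = 0.91·20 = 18.2 and β = 20 − 18.2 = 1.8.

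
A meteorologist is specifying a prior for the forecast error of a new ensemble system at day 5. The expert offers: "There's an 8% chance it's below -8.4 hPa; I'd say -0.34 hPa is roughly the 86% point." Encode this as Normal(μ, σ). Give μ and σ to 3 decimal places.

For Normal(μ,σ), the p-quantile is μ + z_p·σ. Here z_{0.08} = -1.405, z_{0.86} = 1.08.
So -8.4 = μ − 1.405σ and -0.34 = μ + 1.08σ.
Subtracting: σ = (-0.34 − -8.4)/(1.08 − (-1.405)) = 3.243.
Then μ = -8.4 − (-1.405)·3.243 = -3.843.

μ = -3.843, σ = 3.243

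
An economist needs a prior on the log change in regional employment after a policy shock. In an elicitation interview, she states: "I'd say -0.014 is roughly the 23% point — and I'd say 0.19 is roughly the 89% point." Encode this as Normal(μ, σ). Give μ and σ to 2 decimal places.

The p-quantile of Normal(μ,σ) is μ + z_p·σ, with z_{0.23} = -0.7388 and z_{0.89} = 1.227.
Eliminate σ: μ = (z₂·x₁ − z₁·x₂)/(z₂ − z₁) = (1.227·-0.014 − (-0.7388)·0.19)/1.965 = 0.06.
Then σ = (x₂ − x₁)/(z₂ − z₁) = (0.19 − -0.014)/1.965 = 0.10.

μ = 0.06, σ = 0.10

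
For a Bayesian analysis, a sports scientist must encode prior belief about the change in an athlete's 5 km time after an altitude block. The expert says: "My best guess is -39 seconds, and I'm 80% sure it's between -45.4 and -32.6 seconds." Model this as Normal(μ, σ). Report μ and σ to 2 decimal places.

A symmetric 80% interval runs μ ± z·σ with z = 1.282.
Half-width = 6.4, so σ = 6.4/1.282 = 4.99.
μ is the stated best guess, -39.00.

μ = -39.00, σ = 4.99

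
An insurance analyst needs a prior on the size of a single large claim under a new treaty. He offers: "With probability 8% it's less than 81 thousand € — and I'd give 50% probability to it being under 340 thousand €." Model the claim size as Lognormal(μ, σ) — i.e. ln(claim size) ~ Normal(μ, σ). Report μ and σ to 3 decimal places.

μ ≈ 5.829, σ ≈ 1.021

If T ~ Lognormal(μ,σ) then ln T ~ Normal(μ,σ), so the p-quantile of ln T is μ + z_p·σ.
ln(81) = 4.394 and ln(340) = 5.829; z_{0.08} = -1.405, z_{0.5} = 0.
σ = (5.829 − 4.394)/(0 − (-1.405)) = 1.021.
μ = 4.394 − (-1.405)·1.021 = 5.829.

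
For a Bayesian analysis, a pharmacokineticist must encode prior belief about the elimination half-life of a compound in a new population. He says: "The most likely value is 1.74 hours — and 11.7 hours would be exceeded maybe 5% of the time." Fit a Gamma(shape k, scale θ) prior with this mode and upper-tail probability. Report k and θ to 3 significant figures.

Gamma(k,θ) with k>1 has mode (k−1)θ, so θ = 1.74/(k−1).
Need P(X < 11.7) = 0.95 with θ tied to k this way. Start at k = 2, θ = 1.74: P(X<11.7) ≈ 0.991.
Too high — lower k to spread out. Iterating converges to k ≈ 1.61.
Then θ = 1.74/(1.61−1) ≈ 2.86.

k ≈ 1.61, θ ≈ 2.86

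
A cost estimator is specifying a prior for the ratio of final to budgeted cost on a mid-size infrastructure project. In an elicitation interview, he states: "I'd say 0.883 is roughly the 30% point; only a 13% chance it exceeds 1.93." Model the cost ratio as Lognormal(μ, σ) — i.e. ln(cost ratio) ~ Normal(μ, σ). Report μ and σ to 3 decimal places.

μ ≈ 0.124, σ ≈ 0.474

If T ~ Lognormal(μ,σ) then ln T ~ Normal(μ,σ), so the p-quantile of ln T is μ + z_p·σ.
ln(0.883) = -0.1244 and ln(1.93) = 0.6575; z_{0.3} = -0.5244, z_{0.87} = 1.126.
σ = (0.6575 − -0.1244)/(1.126 − (-0.5244)) = 0.474.
μ = -0.1244 − (-0.5244)·0.474 = 0.124.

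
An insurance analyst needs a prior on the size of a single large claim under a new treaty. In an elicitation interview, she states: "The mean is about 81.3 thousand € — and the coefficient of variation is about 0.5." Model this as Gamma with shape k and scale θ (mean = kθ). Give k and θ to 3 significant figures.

k ≈ 4, θ ≈ 20.3

For Gamma(k, scale θ): mean = kθ, variance = kθ², so CV = 1/√k.
CV = 0.5, hence k = 1/CV² = 4.
Then θ = mean/k = 81.3/4 = 20.3.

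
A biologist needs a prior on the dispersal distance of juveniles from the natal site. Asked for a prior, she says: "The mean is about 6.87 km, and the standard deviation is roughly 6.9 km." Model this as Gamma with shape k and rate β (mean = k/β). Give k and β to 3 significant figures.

k ≈ 0.991, β ≈ 0.144

For Gamma(k, rate β): mean = k/β, variance = k/β², so CV = 1/√k.
CV = SD/mean = 6.9/6.87 = 1.004, hence k = 1/CV² = 0.991.
Then β = k/mean = 0.991/6.87 = 0.144.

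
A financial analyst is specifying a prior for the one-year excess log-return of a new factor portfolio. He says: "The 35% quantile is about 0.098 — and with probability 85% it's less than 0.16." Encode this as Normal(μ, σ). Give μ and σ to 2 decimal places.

For Normal(μ,σ), the p-quantile is μ + z_p·σ. Here z_{0.35} = -0.3853, z_{0.85} = 1.036.
So 0.098 = μ − 0.3853σ and 0.16 = μ + 1.036σ.
Subtracting: σ = (0.16 − 0.098)/(1.036 − (-0.3853)) = 0.04.
Then μ = 0.098 − (-0.3853)·0.04 = 0.11.

μ = 0.11, σ = 0.04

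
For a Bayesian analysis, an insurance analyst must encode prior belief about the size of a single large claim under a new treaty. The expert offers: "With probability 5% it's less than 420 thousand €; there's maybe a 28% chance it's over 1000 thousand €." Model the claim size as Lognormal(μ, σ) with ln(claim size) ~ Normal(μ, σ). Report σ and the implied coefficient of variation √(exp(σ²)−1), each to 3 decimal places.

If T ~ Lognormal(μ,σ) then ln T ~ Normal(μ,σ), so the p-quantile of ln T is μ + z_p·σ.
ln(420) = 6.04 and ln(1000) = 6.908; z_{0.05} = -1.645, z_{0.72} = 0.5828.
σ = (6.908 − 6.04)/(0.5828 − (-1.645)) = 0.389.
μ = 6.04 − (-1.645)·0.389 = 6.681.
CV = √(exp(σ²)−1) = √(exp(0.1516)−1) = 0.405.

σ ≈ 0.389, CV ≈ 0.405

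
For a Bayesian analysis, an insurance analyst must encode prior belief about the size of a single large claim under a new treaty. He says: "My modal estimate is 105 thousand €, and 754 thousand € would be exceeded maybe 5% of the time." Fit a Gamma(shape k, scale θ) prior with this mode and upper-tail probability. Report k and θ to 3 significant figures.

k ≈ 1.56, θ ≈ 188

Gamma(k,θ) with k>1 has mode (k−1)θ, so θ = 105/(k−1).
Need P(X < 754) = 0.95 with θ tied to k this way. Start at k = 2, θ = 105: P(X<754) ≈ 0.994.
Too high — lower k to spread out. Iterating converges to k ≈ 1.56.
Then θ = 105/(1.56−1) ≈ 188.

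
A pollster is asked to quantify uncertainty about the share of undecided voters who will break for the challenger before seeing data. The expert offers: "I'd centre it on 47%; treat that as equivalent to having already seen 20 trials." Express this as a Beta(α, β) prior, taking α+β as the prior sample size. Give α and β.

α = 9.4, β = 10.6

Under the effective-sample-size interpretation, Beta(α, β) has prior mean α/(α+β) and prior sample size α+β.
So α+β = 20 and α/(α+β) = 0.47, giving α = 0.47·20 = 9.4 and β = 20 − 9.4 = 10.6.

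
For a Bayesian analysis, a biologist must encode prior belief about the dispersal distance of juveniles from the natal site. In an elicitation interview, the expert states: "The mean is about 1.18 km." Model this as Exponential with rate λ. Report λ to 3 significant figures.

λ ≈ 0.847

Exponential mean = 1/λ, so λ = 1/1.18 = 0.847.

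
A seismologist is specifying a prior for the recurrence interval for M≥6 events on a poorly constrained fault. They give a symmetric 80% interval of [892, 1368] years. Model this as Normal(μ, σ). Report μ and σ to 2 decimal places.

A symmetric 80% interval runs μ ± z·σ with z = 1.282.
Half-width = 238, so σ = 238/1.282 = 185.71.
μ is the interval midpoint, 1130.00.

μ = 1130.00, σ = 185.71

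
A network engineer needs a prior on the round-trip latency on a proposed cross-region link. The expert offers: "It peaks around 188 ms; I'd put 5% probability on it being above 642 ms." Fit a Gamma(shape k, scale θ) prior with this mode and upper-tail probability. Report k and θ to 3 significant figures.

k ≈ 2.72, θ ≈ 109

Gamma(k,θ) with k>1 has mode (k−1)θ, so θ = 188/(k−1).
Need P(X < 642) = 0.95 with θ tied to k this way. Start at k = 2, θ = 188: P(X<642) ≈ 0.855.
Too low — raise k to concentrate. Iterating converges to k ≈ 2.72.
Then θ = 188/(2.72−1) ≈ 109.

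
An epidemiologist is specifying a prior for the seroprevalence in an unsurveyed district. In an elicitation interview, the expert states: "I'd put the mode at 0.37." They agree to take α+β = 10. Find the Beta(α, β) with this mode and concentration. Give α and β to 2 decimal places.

α = 3.96, β = 6.04

For α,β > 1 the Beta mode is (α−1)/(α+β−2). With α+β = 10, the mode is (α−1)/8.
Set (α−1)/8 = 0.37 → α = 1 + 0.37·8 = 3.96.
β = 10 − α = 6.04.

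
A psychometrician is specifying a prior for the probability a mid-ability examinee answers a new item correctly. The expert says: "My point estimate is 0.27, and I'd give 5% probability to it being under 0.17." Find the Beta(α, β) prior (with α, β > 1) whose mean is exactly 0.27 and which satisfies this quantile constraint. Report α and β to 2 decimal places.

α ≈ 12.59, β ≈ 34.04

With mean 0.27 fixed, write α = 0.27s, β = 0.73s where s = α+β.
Need P(θ < 0.17) = 0.05 under Beta(0.27s, 0.73s). Normal approximation: (q−m)/√(m(1−m)/s) ≈ z_{0.05} = -1.64, so s ≈ 0.27·0.73·(-1.64)²/(0.17−0.27)² = 53.3.
At s = 53.3: P(θ<0.17) ≈ 0.039. Adjusting to match 0.05 gives s ≈ 46.63.
So α = 0.27·46.63 ≈ 12.59, β = 0.73·46.63 ≈ 34.04.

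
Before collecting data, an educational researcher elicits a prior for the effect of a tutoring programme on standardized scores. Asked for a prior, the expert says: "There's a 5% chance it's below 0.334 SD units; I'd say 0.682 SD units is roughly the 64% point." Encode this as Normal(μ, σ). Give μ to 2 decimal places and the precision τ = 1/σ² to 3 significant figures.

For Normal(μ,σ), the p-quantile is μ + z_p·σ. Here z_{0.05} = -1.645, z_{0.64} = 0.3585.
So 0.334 = μ − 1.645σ and 0.682 = μ + 0.3585σ.
Subtracting: σ = (0.682 − 0.334)/(0.3585 − (-1.645)) = 0.17.
Then μ = 0.334 − (-1.645)·0.17 = 0.62.
Precision τ = 1/σ² = 1/0.1737² = 33.1.

μ = 0.62, τ = 33.1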